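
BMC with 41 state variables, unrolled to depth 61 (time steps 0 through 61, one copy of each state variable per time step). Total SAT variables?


BMC unrolls to depth k, creating one copy of each state var for steps 0..k.
Step count = 61 + 1 = 62 (steps 0 through 61)
Vars per step = 41
Total = 41 * 62 = 2542

2542


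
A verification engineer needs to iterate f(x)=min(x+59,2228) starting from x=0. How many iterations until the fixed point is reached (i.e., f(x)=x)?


Step 1: x=0, cap=2228, increment=59
Step 2: x grows by 59 each step until capped at 2228; fixed point is x=2228
Step 3: iterations = ceil(2228/59) = 38

38


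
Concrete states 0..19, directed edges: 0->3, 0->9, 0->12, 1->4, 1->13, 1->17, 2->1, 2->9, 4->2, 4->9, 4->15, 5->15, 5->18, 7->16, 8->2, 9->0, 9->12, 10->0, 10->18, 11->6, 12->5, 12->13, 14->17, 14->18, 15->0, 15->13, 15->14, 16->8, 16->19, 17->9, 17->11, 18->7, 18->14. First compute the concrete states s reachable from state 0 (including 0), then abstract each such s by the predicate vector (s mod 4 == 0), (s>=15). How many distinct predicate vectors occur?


BFS from 0:
Concrete reachable: {0, 1, 2, 3, 4, 5, 6, 7, 8, 9, 11, 12, 13, 14, 15, 16, 17, 18, 19}
Abstract via predicates (s mod 4 == 0), (s>=15):
  (0,0) <- {1, 2, 3, 5, 6, 7, 9, 11, 13, 14}
  (0,1) <- {15, 17, 18, 19}
  (1,0) <- {0, 4, 8, 12}
  (1,1) <- {16}
Distinct abstract states = 4

4


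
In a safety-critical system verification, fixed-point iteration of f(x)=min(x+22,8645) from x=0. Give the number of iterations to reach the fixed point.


Step 1: x=0, cap=8645, increment=22
Step 2: x grows by 22 each step until capped at 8645; fixed point is x=8645
Step 3: iterations = ceil(8645/22) = 393

393


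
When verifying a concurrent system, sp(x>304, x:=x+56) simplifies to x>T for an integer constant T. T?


Formula: sp(P, x:=E) = exists old_x. (x = E[old_x/x]) AND P[old_x/x] (old_x is the value of x before the assignment; eliminate old_x by solving x = E[old_x/x] for old_x)
Step 1: Precondition P: x>304, i.e. old_x > 304
Step 2: Assignment gives x = old_x + 56, so old_x = x - 56
Step 3: Substitute into P: x - 56 > 304
Step 4: Simplify: x > 304+56 = 360

360


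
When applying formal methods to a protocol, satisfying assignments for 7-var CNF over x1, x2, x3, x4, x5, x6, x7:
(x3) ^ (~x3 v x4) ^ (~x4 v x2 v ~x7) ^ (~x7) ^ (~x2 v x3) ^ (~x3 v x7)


CNF with 6 clauses over 7 vars (128 assignments).
An assignment satisfies CNF iff every clause has >=1 true literal.
Check each row (bits = x1,x2,x3,x4,x5,x6,x7; clause T/F shown):
  row 0 [0000000]: clauses=FTTTTT -> 0
  row 1 [0000001]: clauses=FTTFTT -> 0
  row 2 [0000010]: clauses=FTTTTT -> 0
  row 3 [0000011]: clauses=FTTFTT -> 0
  row 4 [0000100]: clauses=FTTTTT -> 0
  (every remaining row is evaluated the same way; all 128 results are listed next)
Full result column, 8 rows per line (x1,x2,x3,x4 fixed per line; x5,x6,x7 runs 000..111 left to right):
  rows 0-7 [x1,x2,x3,x4=0000]: 00000000  (ones: 0)
  rows 8-15 [x1,x2,x3,x4=0001]: 00000000  (ones: 0)
  rows 16-23 [x1,x2,x3,x4=0010]: 00000000  (ones: 0)
  rows 24-31 [x1,x2,x3,x4=0011]: 00000000  (ones: 0)
  rows 32-39 [x1,x2,x3,x4=0100]: 00000000  (ones: 0)
  rows 40-47 [x1,x2,x3,x4=0101]: 00000000  (ones: 0)
  rows 48-55 [x1,x2,x3,x4=0110]: 00000000  (ones: 0)
  rows 56-63 [x1,x2,x3,x4=0111]: 00000000  (ones: 0)
  rows 64-71 [x1,x2,x3,x4=1000]: 00000000  (ones: 0)
  rows 72-79 [x1,x2,x3,x4=1001]: 00000000  (ones: 0)
  rows 80-87 [x1,x2,x3,x4=1010]: 00000000  (ones: 0)
  rows 88-95 [x1,x2,x3,x4=1011]: 00000000  (ones: 0)
  rows 96-103 [x1,x2,x3,x4=1100]: 00000000  (ones: 0)
  rows 104-111 [x1,x2,x3,x4=1101]: 00000000  (ones: 0)
  rows 112-119 [x1,x2,x3,x4=1110]: 00000000  (ones: 0)
  rows 120-127 [x1,x2,x3,x4=1111]: 00000000  (ones: 0)
Satisfying assignments = 0+0+0+0+0+0+0+0+0+0+0+0+0+0+0+0 = 0

0


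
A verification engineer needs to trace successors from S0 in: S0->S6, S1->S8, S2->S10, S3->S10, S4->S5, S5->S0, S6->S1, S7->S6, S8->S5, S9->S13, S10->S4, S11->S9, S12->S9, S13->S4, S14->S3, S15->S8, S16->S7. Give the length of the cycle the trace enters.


Trace from S0 until a state repeats:
  S0 -> S6 -> S1 -> S8 -> S5 -> S0
S0 first seen at step 0, revisited at step 5.
Cycle length = 5 - 0 = 5

5


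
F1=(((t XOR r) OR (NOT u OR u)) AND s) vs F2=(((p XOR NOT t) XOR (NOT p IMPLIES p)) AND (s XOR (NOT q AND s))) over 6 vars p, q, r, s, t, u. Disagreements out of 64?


F1 = (((t XOR r) OR (NOT u OR u)) AND s)
F2 = (((p XOR NOT t) XOR (NOT p IMPLIES p)) AND (s XOR (NOT q AND s)))
Evaluate both on each of 64 rows (bits = p,q,r,s,t,u):
  row 0 [000000]: F1=0 F2=0 -> 0
  row 1 [000001]: F1=0 F2=0 -> 0
  row 2 [000010]: F1=0 F2=0 -> 0
  row 3 [000011]: F1=0 F2=0 -> 0
  row 4 [000100]: F1=1 F2=0 (differ) -> 1
  (every remaining row is evaluated the same way; all 64 results are listed next)
Full result column, 8 rows per line (p,q,r fixed per line; s,t,u runs 000..111 left to right):
  rows 0-7 [p,q,r=000]: 00001111  (ones: 4)
  rows 8-15 [p,q,r=001]: 00001111  (ones: 4)
  rows 16-23 [p,q,r=010]: 00000011  (ones: 2)
  rows 24-31 [p,q,r=011]: 00000011  (ones: 2)
  rows 32-39 [p,q,r=100]: 00001111  (ones: 4)
  rows 40-47 [p,q,r=101]: 00001111  (ones: 4)
  rows 48-55 [p,q,r=110]: 00000011  (ones: 2)
  rows 56-63 [p,q,r=111]: 00000011  (ones: 2)
Disagreements = 4+4+2+2+4+4+2+2 = 24

24


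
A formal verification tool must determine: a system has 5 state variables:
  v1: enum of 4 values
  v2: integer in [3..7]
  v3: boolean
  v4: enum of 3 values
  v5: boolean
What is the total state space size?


State space = product of domain sizes of all variables.
Domain sizes:
  v1 (enum of 4 values): 4
  v2 (integer in [3..7]): 5
  v3 (boolean): 2
  v4 (enum of 3 values): 3
  v5 (boolean): 2
Product = 4 * 5 * 2 * 3 * 2 = 240

240


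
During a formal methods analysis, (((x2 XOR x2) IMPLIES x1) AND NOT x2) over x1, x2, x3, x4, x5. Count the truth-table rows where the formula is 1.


Formula: (((x2 XOR x2) IMPLIES x1) AND NOT x2) over 5 vars (32 rows)
Evaluate each row (x1, x2, x3, x4, x5 as bits, MSB first):
  row 0 [00000]: (((0 XOR 0) IMPLIES 0) AND NOT 0) -> 1
  row 1 [00001]: (((0 XOR 0) IMPLIES 0) AND NOT 0) -> 1
  row 2 [00010]: (((0 XOR 0) IMPLIES 0) AND NOT 0) -> 1
  row 3 [00011]: (((0 XOR 0) IMPLIES 0) AND NOT 0) -> 1
  row 4 [00100]: (((0 XOR 0) IMPLIES 0) AND NOT 0) -> 1
  row 5 [00101]: (((0 XOR 0) IMPLIES 0) AND NOT 0) -> 1
  row 6 [00110]: (((0 XOR 0) IMPLIES 0) AND NOT 0) -> 1
  row 7 [00111]: (((0 XOR 0) IMPLIES 0) AND NOT 0) -> 1
  row 8 [01000]: (((1 XOR 1) IMPLIES 0) AND NOT 1) -> 0
  row 9 [01001]: (((1 XOR 1) IMPLIES 0) AND NOT 1) -> 0
  row 10 [01010]: (((1 XOR 1) IMPLIES 0) AND NOT 1) -> 0
  row 11 [01011]: (((1 XOR 1) IMPLIES 0) AND NOT 1) -> 0
  row 12 [01100]: (((1 XOR 1) IMPLIES 0) AND NOT 1) -> 0
  row 13 [01101]: (((1 XOR 1) IMPLIES 0) AND NOT 1) -> 0
  row 14 [01110]: (((1 XOR 1) IMPLIES 0) AND NOT 1) -> 0
  row 15 [01111]: (((1 XOR 1) IMPLIES 0) AND NOT 1) -> 0
  row 16 [10000]: (((0 XOR 0) IMPLIES 1) AND NOT 0) -> 1
  row 17 [10001]: (((0 XOR 0) IMPLIES 1) AND NOT 0) -> 1
  row 18 [10010]: (((0 XOR 0) IMPLIES 1) AND NOT 0) -> 1
  row 19 [10011]: (((0 XOR 0) IMPLIES 1) AND NOT 0) -> 1
  row 20 [10100]: (((0 XOR 0) IMPLIES 1) AND NOT 0) -> 1
  row 21 [10101]: (((0 XOR 0) IMPLIES 1) AND NOT 0) -> 1
  row 22 [10110]: (((0 XOR 0) IMPLIES 1) AND NOT 0) -> 1
  row 23 [10111]: (((0 XOR 0) IMPLIES 1) AND NOT 0) -> 1
  row 24 [11000]: (((1 XOR 1) IMPLIES 1) AND NOT 1) -> 0
  row 25 [11001]: (((1 XOR 1) IMPLIES 1) AND NOT 1) -> 0
  row 26 [11010]: (((1 XOR 1) IMPLIES 1) AND NOT 1) -> 0
  row 27 [11011]: (((1 XOR 1) IMPLIES 1) AND NOT 1) -> 0
  row 28 [11100]: (((1 XOR 1) IMPLIES 1) AND NOT 1) -> 0
  row 29 [11101]: (((1 XOR 1) IMPLIES 1) AND NOT 1) -> 0
  row 30 [11110]: (((1 XOR 1) IMPLIES 1) AND NOT 1) -> 0
  row 31 [11111]: (((1 XOR 1) IMPLIES 1) AND NOT 1) -> 0
Full result column, 8 rows per line (x1,x2 fixed per line; x3,x4,x5 runs 000..111 left to right):
  rows 0-7 [x1,x2=00]: 11111111  (ones: 8)
  rows 8-15 [x1,x2=01]: 00000000  (ones: 0)
  rows 16-23 [x1,x2=10]: 11111111  (ones: 8)
  rows 24-31 [x1,x2=11]: 00000000  (ones: 0)
Count of 1-rows = 8+0+8+0 = 16

16


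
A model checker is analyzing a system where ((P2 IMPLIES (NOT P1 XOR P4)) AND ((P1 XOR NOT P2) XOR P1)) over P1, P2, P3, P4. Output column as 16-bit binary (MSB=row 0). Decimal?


Formula: ((P2 IMPLIES (NOT P1 XOR P4)) AND ((P1 XOR NOT P2) XOR P1)) over P1, P2, P3, P4 (16 rows)
Evaluate each row (bits = P1,P2,P3,P4, MSB first):
  row 0 [0000]: ((0 IMPLIES (NOT 0 XOR 0)) AND ((0 XOR NOT 0) XOR 0)) -> 1
  row 1 [0001]: ((0 IMPLIES (NOT 0 XOR 1)) AND ((0 XOR NOT 0) XOR 0)) -> 1
  row 2 [0010]: ((0 IMPLIES (NOT 0 XOR 0)) AND ((0 XOR NOT 0) XOR 0)) -> 1
  row 3 [0011]: ((0 IMPLIES (NOT 0 XOR 1)) AND ((0 XOR NOT 0) XOR 0)) -> 1
  row 4 [0100]: ((1 IMPLIES (NOT 0 XOR 0)) AND ((0 XOR NOT 1) XOR 0)) -> 0
  row 5 [0101]: ((1 IMPLIES (NOT 0 XOR 1)) AND ((0 XOR NOT 1) XOR 0)) -> 0
  row 6 [0110]: ((1 IMPLIES (NOT 0 XOR 0)) AND ((0 XOR NOT 1) XOR 0)) -> 0
  row 7 [0111]: ((1 IMPLIES (NOT 0 XOR 1)) AND ((0 XOR NOT 1) XOR 0)) -> 0
  row 8 [1000]: ((0 IMPLIES (NOT 1 XOR 0)) AND ((1 XOR NOT 0) XOR 1)) -> 1
  row 9 [1001]: ((0 IMPLIES (NOT 1 XOR 1)) AND ((1 XOR NOT 0) XOR 1)) -> 1
  row 10 [1010]: ((0 IMPLIES (NOT 1 XOR 0)) AND ((1 XOR NOT 0) XOR 1)) -> 1
  row 11 [1011]: ((0 IMPLIES (NOT 1 XOR 1)) AND ((1 XOR NOT 0) XOR 1)) -> 1
  row 12 [1100]: ((1 IMPLIES (NOT 1 XOR 0)) AND ((1 XOR NOT 1) XOR 1)) -> 0
  row 13 [1101]: ((1 IMPLIES (NOT 1 XOR 1)) AND ((1 XOR NOT 1) XOR 1)) -> 0
  row 14 [1110]: ((1 IMPLIES (NOT 1 XOR 0)) AND ((1 XOR NOT 1) XOR 1)) -> 0
  row 15 [1111]: ((1 IMPLIES (NOT 1 XOR 1)) AND ((1 XOR NOT 1) XOR 1)) -> 0
Full result column, 4 rows per line (P1,P2 fixed per line; P3,P4 runs 00..11 left to right):
  rows 0-3 [P1,P2=00]: 1111  = hex F
  rows 4-7 [P1,P2=01]: 0000  = hex 0
  rows 8-11 [P1,P2=10]: 1111  = hex F
  rows 12-15 [P1,P2=11]: 0000  = hex 0
Output column (row 0 .. row 15) = 1111000011110000
Output column grouped in 4s = 1111 0000 1111 0000 = 0xF0F0
Convert to decimal digit by digit (value = value*16 + digit):
  F -> 15
  15*16 + 0 = 240
  240*16 + 15 (F) = 3855
  3855*16 + 0 = 61680
Decimal = 61680

61680


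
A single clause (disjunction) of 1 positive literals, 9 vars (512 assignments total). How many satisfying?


Step 1: Total=2^9=512
Step 2: Unsat when all 1 false: 2^8=256
Step 3: Sat=512-256=256

256


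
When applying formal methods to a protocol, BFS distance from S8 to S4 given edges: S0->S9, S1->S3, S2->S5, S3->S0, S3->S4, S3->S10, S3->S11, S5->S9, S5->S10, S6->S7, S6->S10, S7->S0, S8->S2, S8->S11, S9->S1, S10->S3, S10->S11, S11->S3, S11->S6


BFS layer-by-layer from S8:
  dist 0: {S8}
  dist 1: {S2, S11}
  dist 2: {S3, S5, S6}
  dist 3: {S0, S4, S7, S9, S10}
  -> S4 reached at distance 3
Shortest path length = 3

3


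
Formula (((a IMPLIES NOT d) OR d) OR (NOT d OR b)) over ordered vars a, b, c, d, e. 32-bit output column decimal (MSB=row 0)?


Formula: (((a IMPLIES NOT d) OR d) OR (NOT d OR b)) over a, b, c, d, e (32 rows)
Evaluate each row (bits = a,b,c,d,e, MSB first):
  row 0 [00000]: (((0 IMPLIES NOT 0) OR 0) OR (NOT 0 OR 0)) -> 1
  row 1 [00001]: (((0 IMPLIES NOT 0) OR 0) OR (NOT 0 OR 0)) -> 1
  row 2 [00010]: (((0 IMPLIES NOT 1) OR 1) OR (NOT 1 OR 0)) -> 1
  row 3 [00011]: (((0 IMPLIES NOT 1) OR 1) OR (NOT 1 OR 0)) -> 1
  row 4 [00100]: (((0 IMPLIES NOT 0) OR 0) OR (NOT 0 OR 0)) -> 1
  row 5 [00101]: (((0 IMPLIES NOT 0) OR 0) OR (NOT 0 OR 0)) -> 1
  row 6 [00110]: (((0 IMPLIES NOT 1) OR 1) OR (NOT 1 OR 0)) -> 1
  row 7 [00111]: (((0 IMPLIES NOT 1) OR 1) OR (NOT 1 OR 0)) -> 1
  row 8 [01000]: (((0 IMPLIES NOT 0) OR 0) OR (NOT 0 OR 1)) -> 1
  row 9 [01001]: (((0 IMPLIES NOT 0) OR 0) OR (NOT 0 OR 1)) -> 1
  row 10 [01010]: (((0 IMPLIES NOT 1) OR 1) OR (NOT 1 OR 1)) -> 1
  row 11 [01011]: (((0 IMPLIES NOT 1) OR 1) OR (NOT 1 OR 1)) -> 1
  row 12 [01100]: (((0 IMPLIES NOT 0) OR 0) OR (NOT 0 OR 1)) -> 1
  row 13 [01101]: (((0 IMPLIES NOT 0) OR 0) OR (NOT 0 OR 1)) -> 1
  row 14 [01110]: (((0 IMPLIES NOT 1) OR 1) OR (NOT 1 OR 1)) -> 1
  row 15 [01111]: (((0 IMPLIES NOT 1) OR 1) OR (NOT 1 OR 1)) -> 1
  row 16 [10000]: (((1 IMPLIES NOT 0) OR 0) OR (NOT 0 OR 0)) -> 1
  row 17 [10001]: (((1 IMPLIES NOT 0) OR 0) OR (NOT 0 OR 0)) -> 1
  row 18 [10010]: (((1 IMPLIES NOT 1) OR 1) OR (NOT 1 OR 0)) -> 1
  row 19 [10011]: (((1 IMPLIES NOT 1) OR 1) OR (NOT 1 OR 0)) -> 1
  row 20 [10100]: (((1 IMPLIES NOT 0) OR 0) OR (NOT 0 OR 0)) -> 1
  row 21 [10101]: (((1 IMPLIES NOT 0) OR 0) OR (NOT 0 OR 0)) -> 1
  row 22 [10110]: (((1 IMPLIES NOT 1) OR 1) OR (NOT 1 OR 0)) -> 1
  row 23 [10111]: (((1 IMPLIES NOT 1) OR 1) OR (NOT 1 OR 0)) -> 1
  row 24 [11000]: (((1 IMPLIES NOT 0) OR 0) OR (NOT 0 OR 1)) -> 1
  row 25 [11001]: (((1 IMPLIES NOT 0) OR 0) OR (NOT 0 OR 1)) -> 1
  row 26 [11010]: (((1 IMPLIES NOT 1) OR 1) OR (NOT 1 OR 1)) -> 1
  row 27 [11011]: (((1 IMPLIES NOT 1) OR 1) OR (NOT 1 OR 1)) -> 1
  row 28 [11100]: (((1 IMPLIES NOT 0) OR 0) OR (NOT 0 OR 1)) -> 1
  row 29 [11101]: (((1 IMPLIES NOT 0) OR 0) OR (NOT 0 OR 1)) -> 1
  row 30 [11110]: (((1 IMPLIES NOT 1) OR 1) OR (NOT 1 OR 1)) -> 1
  row 31 [11111]: (((1 IMPLIES NOT 1) OR 1) OR (NOT 1 OR 1)) -> 1
Full result column, 4 rows per line (a,b,c fixed per line; d,e runs 00..11 left to right):
  rows 0-3 [a,b,c=000]: 1111  = hex F
  rows 4-7 [a,b,c=001]: 1111  = hex F
  rows 8-11 [a,b,c=010]: 1111  = hex F
  rows 12-15 [a,b,c=011]: 1111  = hex F
  rows 16-19 [a,b,c=100]: 1111  = hex F
  rows 20-23 [a,b,c=101]: 1111  = hex F
  rows 24-27 [a,b,c=110]: 1111  = hex F
  rows 28-31 [a,b,c=111]: 1111  = hex F
Output column (row 0 .. row 31) = 11111111111111111111111111111111
Output column grouped in 4s = 1111 1111 1111 1111 1111 1111 1111 1111 = 0xFFFFFFFF
Convert to decimal digit by digit (value = value*16 + digit):
  F -> 15
  15*16 + 15 (F) = 255
  255*16 + 15 (F) = 4095
  4095*16 + 15 (F) = 65535
  65535*16 + 15 (F) = 1048575
  1048575*16 + 15 (F) = 16777215
  16777215*16 + 15 (F) = 268435455
  268435455*16 + 15 (F) = 4294967295
Decimal = 4294967295

4294967295


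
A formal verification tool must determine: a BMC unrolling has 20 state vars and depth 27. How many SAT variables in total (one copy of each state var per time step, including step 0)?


BMC unrolls to depth k, creating one copy of each state var for steps 0..k.
Step count = 27 + 1 = 28 (steps 0 through 27)
Vars per step = 20
Total = 20 * 28 = 560

560


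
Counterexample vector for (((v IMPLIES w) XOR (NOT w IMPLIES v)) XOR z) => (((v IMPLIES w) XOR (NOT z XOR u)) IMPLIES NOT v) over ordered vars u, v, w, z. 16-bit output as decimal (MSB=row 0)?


F1 = (((v IMPLIES w) XOR (NOT w IMPLIES v)) XOR z)
F2 = (((v IMPLIES w) XOR (NOT z XOR u)) IMPLIES NOT v)
Counterexample to F1=>F2 is where F1=1 and F2=0.
Evaluate each row (bits = u,v,w,z, MSB first):
  row 0 [0000]: F1=1 F2=1 -> F1&~F2 -> 0
  row 1 [0001]: F1=0 F2=1 -> F1&~F2 -> 0
  row 2 [0010]: F1=0 F2=1 -> F1&~F2 -> 0
  row 3 [0011]: F1=1 F2=1 -> F1&~F2 -> 0
  row 4 [0100]: F1=1 F2=0 -> F1&~F2 -> 1
  row 5 [0101]: F1=0 F2=1 -> F1&~F2 -> 0
  row 6 [0110]: F1=0 F2=1 -> F1&~F2 -> 0
  row 7 [0111]: F1=1 F2=0 -> F1&~F2 -> 1
  row 8 [1000]: F1=1 F2=1 -> F1&~F2 -> 0
  row 9 [1001]: F1=0 F2=1 -> F1&~F2 -> 0
  row 10 [1010]: F1=0 F2=1 -> F1&~F2 -> 0
  row 11 [1011]: F1=1 F2=1 -> F1&~F2 -> 0
  row 12 [1100]: F1=1 F2=1 -> F1&~F2 -> 0
  row 13 [1101]: F1=0 F2=0 -> F1&~F2 -> 0
  row 14 [1110]: F1=0 F2=0 -> F1&~F2 -> 0
  row 15 [1111]: F1=1 F2=1 -> F1&~F2 -> 0
Full result column, 4 rows per line (u,v fixed per line; w,z runs 00..11 left to right):
  rows 0-3 [u,v=00]: 0000  = hex 0
  rows 4-7 [u,v=01]: 1001  = hex 9
  rows 8-11 [u,v=10]: 0000  = hex 0
  rows 12-15 [u,v=11]: 0000  = hex 0
Counterexample vector (row 0 .. row 15) = 0000100100000000
Output column grouped in 4s = 0000 1001 0000 0000 = 0x0900
Convert to decimal digit by digit (value = value*16 + digit):
  0 -> 0
  0*16 + 9 = 9
  9*16 + 0 = 144
  144*16 + 0 = 2304
Decimal = 2304

2304


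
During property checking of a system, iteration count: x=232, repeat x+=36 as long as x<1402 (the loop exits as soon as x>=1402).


Step 1: x goes from 232 toward 1402 by 36; the body runs while x<1402, so iterations = ceil((bound-start)/step)
Step 2: Distance=1170
Step 3: ceil(1170/36)=33

33


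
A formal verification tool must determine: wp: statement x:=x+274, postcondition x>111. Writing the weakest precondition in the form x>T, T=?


Formula: wp(x:=E, P) = P[E/x] (substitute E for x in postcondition)
Step 1: Postcondition: x>111
Step 2: Substitute x+274 for x: x+274>111
Step 3: Solve for x: x > 111-274 = -163

-163


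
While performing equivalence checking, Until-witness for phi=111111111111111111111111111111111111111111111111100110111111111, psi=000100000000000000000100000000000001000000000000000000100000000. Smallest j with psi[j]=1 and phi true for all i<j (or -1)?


(phi U psi) at 0: need smallest j with psi[j]=1 and phi[i]=1 for all i in [0,j).
Scan from step 0:
  step 0: phi=1, psi=0 -> continue
  step 1: phi=1, psi=0 -> continue
  step 2: phi=1, psi=0 -> continue
  step 3: psi=1 and phi held for [0,3) -> witness found
Witness step = 3

3


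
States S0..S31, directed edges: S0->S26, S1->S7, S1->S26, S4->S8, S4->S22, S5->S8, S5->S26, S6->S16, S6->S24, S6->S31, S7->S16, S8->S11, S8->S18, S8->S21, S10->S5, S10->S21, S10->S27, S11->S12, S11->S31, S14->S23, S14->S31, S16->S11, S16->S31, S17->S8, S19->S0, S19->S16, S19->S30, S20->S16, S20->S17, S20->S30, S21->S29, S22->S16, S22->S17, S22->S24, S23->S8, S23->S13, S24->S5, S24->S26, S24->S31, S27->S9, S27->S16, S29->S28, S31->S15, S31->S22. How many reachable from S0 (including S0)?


BFS from S0:
  layer 0: {S0}
  layer 1: {S26}
Reachable set: {S0, S26}
Count = 2

2


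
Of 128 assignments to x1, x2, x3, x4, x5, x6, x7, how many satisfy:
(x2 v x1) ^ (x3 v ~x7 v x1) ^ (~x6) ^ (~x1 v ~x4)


CNF with 4 clauses over 7 vars (128 assignments).
An assignment satisfies CNF iff every clause has >=1 true literal.
Check each row (bits = x1,x2,x3,x4,x5,x6,x7; clause T/F shown):
  row 0 [0000000]: clauses=FTTT -> 0
  row 1 [0000001]: clauses=FFTT -> 0
  row 2 [0000010]: clauses=FTFT -> 0
  row 3 [0000011]: clauses=FFFT -> 0
  row 4 [0000100]: clauses=FTTT -> 0
  (every remaining row is evaluated the same way; all 128 results are listed next)
Full result column, 8 rows per line (x1,x2,x3,x4 fixed per line; x5,x6,x7 runs 000..111 left to right):
  rows 0-7 [x1,x2,x3,x4=0000]: 00000000  (ones: 0)
  rows 8-15 [x1,x2,x3,x4=0001]: 00000000  (ones: 0)
  rows 16-23 [x1,x2,x3,x4=0010]: 00000000  (ones: 0)
  rows 24-31 [x1,x2,x3,x4=0011]: 00000000  (ones: 0)
  rows 32-39 [x1,x2,x3,x4=0100]: 10001000  (ones: 2)
  rows 40-47 [x1,x2,x3,x4=0101]: 10001000  (ones: 2)
  rows 48-55 [x1,x2,x3,x4=0110]: 11001100  (ones: 4)
  rows 56-63 [x1,x2,x3,x4=0111]: 11001100  (ones: 4)
  rows 64-71 [x1,x2,x3,x4=1000]: 11001100  (ones: 4)
  rows 72-79 [x1,x2,x3,x4=1001]: 00000000  (ones: 0)
  rows 80-87 [x1,x2,x3,x4=1010]: 11001100  (ones: 4)
  rows 88-95 [x1,x2,x3,x4=1011]: 00000000  (ones: 0)
  rows 96-103 [x1,x2,x3,x4=1100]: 11001100  (ones: 4)
  rows 104-111 [x1,x2,x3,x4=1101]: 00000000  (ones: 0)
  rows 112-119 [x1,x2,x3,x4=1110]: 11001100  (ones: 4)
  rows 120-127 [x1,x2,x3,x4=1111]: 00000000  (ones: 0)
Satisfying assignments = 0+0+0+0+2+2+4+4+4+0+4+0+4+0+4+0 = 28

28


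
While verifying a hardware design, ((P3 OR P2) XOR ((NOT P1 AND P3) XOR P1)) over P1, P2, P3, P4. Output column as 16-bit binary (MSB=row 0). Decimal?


Formula: ((P3 OR P2) XOR ((NOT P1 AND P3) XOR P1)) over P1, P2, P3, P4 (16 rows)
Evaluate each row (bits = P1,P2,P3,P4, MSB first):
  row 0 [0000]: ((0 OR 0) XOR ((NOT 0 AND 0) XOR 0)) -> 0
  row 1 [0001]: ((0 OR 0) XOR ((NOT 0 AND 0) XOR 0)) -> 0
  row 2 [0010]: ((1 OR 0) XOR ((NOT 0 AND 1) XOR 0)) -> 0
  row 3 [0011]: ((1 OR 0) XOR ((NOT 0 AND 1) XOR 0)) -> 0
  row 4 [0100]: ((0 OR 1) XOR ((NOT 0 AND 0) XOR 0)) -> 1
  row 5 [0101]: ((0 OR 1) XOR ((NOT 0 AND 0) XOR 0)) -> 1
  row 6 [0110]: ((1 OR 1) XOR ((NOT 0 AND 1) XOR 0)) -> 0
  row 7 [0111]: ((1 OR 1) XOR ((NOT 0 AND 1) XOR 0)) -> 0
  row 8 [1000]: ((0 OR 0) XOR ((NOT 1 AND 0) XOR 1)) -> 1
  row 9 [1001]: ((0 OR 0) XOR ((NOT 1 AND 0) XOR 1)) -> 1
  row 10 [1010]: ((1 OR 0) XOR ((NOT 1 AND 1) XOR 1)) -> 0
  row 11 [1011]: ((1 OR 0) XOR ((NOT 1 AND 1) XOR 1)) -> 0
  row 12 [1100]: ((0 OR 1) XOR ((NOT 1 AND 0) XOR 1)) -> 0
  row 13 [1101]: ((0 OR 1) XOR ((NOT 1 AND 0) XOR 1)) -> 0
  row 14 [1110]: ((1 OR 1) XOR ((NOT 1 AND 1) XOR 1)) -> 0
  row 15 [1111]: ((1 OR 1) XOR ((NOT 1 AND 1) XOR 1)) -> 0
Full result column, 4 rows per line (P1,P2 fixed per line; P3,P4 runs 00..11 left to right):
  rows 0-3 [P1,P2=00]: 0000  = hex 0
  rows 4-7 [P1,P2=01]: 1100  = hex C
  rows 8-11 [P1,P2=10]: 1100  = hex C
  rows 12-15 [P1,P2=11]: 0000  = hex 0
Output column (row 0 .. row 15) = 0000110011000000
Output column grouped in 4s = 0000 1100 1100 0000 = 0x0CC0
Convert to decimal digit by digit (value = value*16 + digit):
  0 -> 0
  0*16 + 12 (C) = 12
  12*16 + 12 (C) = 204
  204*16 + 0 = 3264
Decimal = 3264

3264


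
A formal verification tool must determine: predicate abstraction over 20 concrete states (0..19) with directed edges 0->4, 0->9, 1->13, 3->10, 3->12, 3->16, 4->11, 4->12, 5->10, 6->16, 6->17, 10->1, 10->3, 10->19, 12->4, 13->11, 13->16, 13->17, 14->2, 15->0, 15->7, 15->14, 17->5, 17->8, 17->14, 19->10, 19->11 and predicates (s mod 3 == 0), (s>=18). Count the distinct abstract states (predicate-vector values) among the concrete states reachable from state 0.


BFS from 0:
Concrete reachable: {0, 4, 9, 11, 12}
Abstract via predicates (s mod 3 == 0), (s>=18):
  (0,0) <- {4, 11}
  (1,0) <- {0, 9, 12}
Distinct abstract states = 2

2


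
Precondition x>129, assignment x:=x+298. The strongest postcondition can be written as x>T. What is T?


Formula: sp(P, x:=E) = exists old_x. (x = E[old_x/x]) AND P[old_x/x] (old_x is the value of x before the assignment; eliminate old_x by solving x = E[old_x/x] for old_x)
Step 1: Precondition P: x>129, i.e. old_x > 129
Step 2: Assignment gives x = old_x + 298, so old_x = x - 298
Step 3: Substitute into P: x - 298 > 129
Step 4: Simplify: x > 129+298 = 427

427


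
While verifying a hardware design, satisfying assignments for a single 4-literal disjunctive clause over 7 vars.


Step 1: Total=2^7=128
Step 2: Unsat when all 4 false: 2^3=8
Step 3: Sat=128-8=120

120


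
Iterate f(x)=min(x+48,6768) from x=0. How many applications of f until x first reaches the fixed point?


Step 1: x=0, cap=6768, increment=48
Step 2: x grows by 48 each step until capped at 6768; fixed point is x=6768
Step 3: iterations = ceil(6768/48) = 141

141


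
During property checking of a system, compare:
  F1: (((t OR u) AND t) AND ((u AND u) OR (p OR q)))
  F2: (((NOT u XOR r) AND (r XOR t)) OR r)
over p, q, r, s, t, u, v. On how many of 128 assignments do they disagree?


F1 = (((t OR u) AND t) AND ((u AND u) OR (p OR q)))
F2 = (((NOT u XOR r) AND (r XOR t)) OR r)
Evaluate both on each of 128 rows (bits = p,q,r,s,t,u,v):
  row 0 [0000000]: F1=0 F2=0 -> 0
  row 1 [0000001]: F1=0 F2=0 -> 0
  row 2 [0000010]: F1=0 F2=0 -> 0
  row 3 [0000011]: F1=0 F2=0 -> 0
  row 4 [0000100]: F1=0 F2=1 (differ) -> 1
  (every remaining row is evaluated the same way; all 128 results are listed next)
Full result column, 8 rows per line (p,q,r,s fixed per line; t,u,v runs 000..111 left to right):
  rows 0-7 [p,q,r,s=0000]: 00001111  (ones: 4)
  rows 8-15 [p,q,r,s=0001]: 00001111  (ones: 4)
  rows 16-23 [p,q,r,s=0010]: 11111100  (ones: 6)
  rows 24-31 [p,q,r,s=0011]: 11111100  (ones: 6)
  rows 32-39 [p,q,r,s=0100]: 00000011  (ones: 2)
  rows 40-47 [p,q,r,s=0101]: 00000011  (ones: 2)
  rows 48-55 [p,q,r,s=0110]: 11110000  (ones: 4)
  rows 56-63 [p,q,r,s=0111]: 11110000  (ones: 4)
  rows 64-71 [p,q,r,s=1000]: 00000011  (ones: 2)
  rows 72-79 [p,q,r,s=1001]: 00000011  (ones: 2)
  rows 80-87 [p,q,r,s=1010]: 11110000  (ones: 4)
  rows 88-95 [p,q,r,s=1011]: 11110000  (ones: 4)
  rows 96-103 [p,q,r,s=1100]: 00000011  (ones: 2)
  rows 104-111 [p,q,r,s=1101]: 00000011  (ones: 2)
  rows 112-119 [p,q,r,s=1110]: 11110000  (ones: 4)
  rows 120-127 [p,q,r,s=1111]: 11110000  (ones: 4)
Disagreements = 4+4+6+6+2+2+4+4+2+2+4+4+2+2+4+4 = 56

56


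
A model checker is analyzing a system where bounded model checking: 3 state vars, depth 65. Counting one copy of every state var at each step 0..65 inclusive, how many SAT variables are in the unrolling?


BMC unrolls to depth k, creating one copy of each state var for steps 0..k.
Step count = 65 + 1 = 66 (steps 0 through 65)
Vars per step = 3
Total = 3 * 66 = 198

198


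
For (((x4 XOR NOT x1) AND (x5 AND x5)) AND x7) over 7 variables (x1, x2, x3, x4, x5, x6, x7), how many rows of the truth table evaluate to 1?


Formula: (((x4 XOR NOT x1) AND (x5 AND x5)) AND x7) over 7 vars (128 rows)
Evaluate each row (x1, x2, x3, x4, x5, x6, x7 as bits, MSB first):
  row 0 [0000000]: (((0 XOR NOT 0) AND (0 AND 0)) AND 0) -> 0
  row 1 [0000001]: (((0 XOR NOT 0) AND (0 AND 0)) AND 1) -> 0
  row 2 [0000010]: (((0 XOR NOT 0) AND (0 AND 0)) AND 0) -> 0
  row 3 [0000011]: (((0 XOR NOT 0) AND (0 AND 0)) AND 1) -> 0
  row 4 [0000100]: (((0 XOR NOT 0) AND (1 AND 1)) AND 0) -> 0
  (every remaining row is evaluated the same way; all 128 results are listed next)
Full result column, 8 rows per line (x1,x2,x3,x4 fixed per line; x5,x6,x7 runs 000..111 left to right):
  rows 0-7 [x1,x2,x3,x4=0000]: 00000101  (ones: 2)
  rows 8-15 [x1,x2,x3,x4=0001]: 00000000  (ones: 0)
  rows 16-23 [x1,x2,x3,x4=0010]: 00000101  (ones: 2)
  rows 24-31 [x1,x2,x3,x4=0011]: 00000000  (ones: 0)
  rows 32-39 [x1,x2,x3,x4=0100]: 00000101  (ones: 2)
  rows 40-47 [x1,x2,x3,x4=0101]: 00000000  (ones: 0)
  rows 48-55 [x1,x2,x3,x4=0110]: 00000101  (ones: 2)
  rows 56-63 [x1,x2,x3,x4=0111]: 00000000  (ones: 0)
  rows 64-71 [x1,x2,x3,x4=1000]: 00000000  (ones: 0)
  rows 72-79 [x1,x2,x3,x4=1001]: 00000101  (ones: 2)
  rows 80-87 [x1,x2,x3,x4=1010]: 00000000  (ones: 0)
  rows 88-95 [x1,x2,x3,x4=1011]: 00000101  (ones: 2)
  rows 96-103 [x1,x2,x3,x4=1100]: 00000000  (ones: 0)
  rows 104-111 [x1,x2,x3,x4=1101]: 00000101  (ones: 2)
  rows 112-119 [x1,x2,x3,x4=1110]: 00000000  (ones: 0)
  rows 120-127 [x1,x2,x3,x4=1111]: 00000101  (ones: 2)
Count of 1-rows = 2+0+2+0+2+0+2+0+0+2+0+2+0+2+0+2 = 16

16


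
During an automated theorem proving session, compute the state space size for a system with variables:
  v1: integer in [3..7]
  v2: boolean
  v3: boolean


State space = product of domain sizes of all variables.
Domain sizes:
  v1 (integer in [3..7]): 5
  v2 (boolean): 2
  v3 (boolean): 2
Product = 5 * 2 * 2 = 20

20


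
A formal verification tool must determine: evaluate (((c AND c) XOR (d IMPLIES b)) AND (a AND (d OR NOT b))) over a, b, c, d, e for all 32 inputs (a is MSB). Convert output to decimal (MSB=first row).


Formula: (((c AND c) XOR (d IMPLIES b)) AND (a AND (d OR NOT b))) over a, b, c, d, e (32 rows)
Evaluate each row (bits = a,b,c,d,e, MSB first):
  row 0 [00000]: (((0 AND 0) XOR (0 IMPLIES 0)) AND (0 AND (0 OR NOT 0))) -> 0
  row 1 [00001]: (((0 AND 0) XOR (0 IMPLIES 0)) AND (0 AND (0 OR NOT 0))) -> 0
  row 2 [00010]: (((0 AND 0) XOR (1 IMPLIES 0)) AND (0 AND (1 OR NOT 0))) -> 0
  row 3 [00011]: (((0 AND 0) XOR (1 IMPLIES 0)) AND (0 AND (1 OR NOT 0))) -> 0
  row 4 [00100]: (((1 AND 1) XOR (0 IMPLIES 0)) AND (0 AND (0 OR NOT 0))) -> 0
  row 5 [00101]: (((1 AND 1) XOR (0 IMPLIES 0)) AND (0 AND (0 OR NOT 0))) -> 0
  row 6 [00110]: (((1 AND 1) XOR (1 IMPLIES 0)) AND (0 AND (1 OR NOT 0))) -> 0
  row 7 [00111]: (((1 AND 1) XOR (1 IMPLIES 0)) AND (0 AND (1 OR NOT 0))) -> 0
  row 8 [01000]: (((0 AND 0) XOR (0 IMPLIES 1)) AND (0 AND (0 OR NOT 1))) -> 0
  row 9 [01001]: (((0 AND 0) XOR (0 IMPLIES 1)) AND (0 AND (0 OR NOT 1))) -> 0
  row 10 [01010]: (((0 AND 0) XOR (1 IMPLIES 1)) AND (0 AND (1 OR NOT 1))) -> 0
  row 11 [01011]: (((0 AND 0) XOR (1 IMPLIES 1)) AND (0 AND (1 OR NOT 1))) -> 0
  row 12 [01100]: (((1 AND 1) XOR (0 IMPLIES 1)) AND (0 AND (0 OR NOT 1))) -> 0
  row 13 [01101]: (((1 AND 1) XOR (0 IMPLIES 1)) AND (0 AND (0 OR NOT 1))) -> 0
  row 14 [01110]: (((1 AND 1) XOR (1 IMPLIES 1)) AND (0 AND (1 OR NOT 1))) -> 0
  row 15 [01111]: (((1 AND 1) XOR (1 IMPLIES 1)) AND (0 AND (1 OR NOT 1))) -> 0
  row 16 [10000]: (((0 AND 0) XOR (0 IMPLIES 0)) AND (1 AND (0 OR NOT 0))) -> 1
  row 17 [10001]: (((0 AND 0) XOR (0 IMPLIES 0)) AND (1 AND (0 OR NOT 0))) -> 1
  row 18 [10010]: (((0 AND 0) XOR (1 IMPLIES 0)) AND (1 AND (1 OR NOT 0))) -> 0
  row 19 [10011]: (((0 AND 0) XOR (1 IMPLIES 0)) AND (1 AND (1 OR NOT 0))) -> 0
  row 20 [10100]: (((1 AND 1) XOR (0 IMPLIES 0)) AND (1 AND (0 OR NOT 0))) -> 0
  row 21 [10101]: (((1 AND 1) XOR (0 IMPLIES 0)) AND (1 AND (0 OR NOT 0))) -> 0
  row 22 [10110]: (((1 AND 1) XOR (1 IMPLIES 0)) AND (1 AND (1 OR NOT 0))) -> 1
  row 23 [10111]: (((1 AND 1) XOR (1 IMPLIES 0)) AND (1 AND (1 OR NOT 0))) -> 1
  row 24 [11000]: (((0 AND 0) XOR (0 IMPLIES 1)) AND (1 AND (0 OR NOT 1))) -> 0
  row 25 [11001]: (((0 AND 0) XOR (0 IMPLIES 1)) AND (1 AND (0 OR NOT 1))) -> 0
  row 26 [11010]: (((0 AND 0) XOR (1 IMPLIES 1)) AND (1 AND (1 OR NOT 1))) -> 1
  row 27 [11011]: (((0 AND 0) XOR (1 IMPLIES 1)) AND (1 AND (1 OR NOT 1))) -> 1
  row 28 [11100]: (((1 AND 1) XOR (0 IMPLIES 1)) AND (1 AND (0 OR NOT 1))) -> 0
  row 29 [11101]: (((1 AND 1) XOR (0 IMPLIES 1)) AND (1 AND (0 OR NOT 1))) -> 0
  row 30 [11110]: (((1 AND 1) XOR (1 IMPLIES 1)) AND (1 AND (1 OR NOT 1))) -> 0
  row 31 [11111]: (((1 AND 1) XOR (1 IMPLIES 1)) AND (1 AND (1 OR NOT 1))) -> 0
Full result column, 4 rows per line (a,b,c fixed per line; d,e runs 00..11 left to right):
  rows 0-3 [a,b,c=000]: 0000  = hex 0
  rows 4-7 [a,b,c=001]: 0000  = hex 0
  rows 8-11 [a,b,c=010]: 0000  = hex 0
  rows 12-15 [a,b,c=011]: 0000  = hex 0
  rows 16-19 [a,b,c=100]: 1100  = hex C
  rows 20-23 [a,b,c=101]: 0011  = hex 3
  rows 24-27 [a,b,c=110]: 0011  = hex 3
  rows 28-31 [a,b,c=111]: 0000  = hex 0
Output column (row 0 .. row 31) = 00000000000000001100001100110000
Output column grouped in 4s = 0000 0000 0000 0000 1100 0011 0011 0000 = 0x0000C330
Convert to decimal digit by digit (value = value*16 + digit):
  0 -> 0
  0*16 + 0 = 0
  0*16 + 0 = 0
  0*16 + 0 = 0
  0*16 + 12 (C) = 12
  12*16 + 3 = 195
  195*16 + 3 = 3123
  3123*16 + 0 = 49968
Decimal = 49968

49968


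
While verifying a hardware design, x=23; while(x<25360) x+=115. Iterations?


Step 1: x goes from 23 toward 25360 by 115; the body runs while x<25360, so iterations = ceil((bound-start)/step)
Step 2: Distance=25337
Step 3: ceil(25337/115)=221

221


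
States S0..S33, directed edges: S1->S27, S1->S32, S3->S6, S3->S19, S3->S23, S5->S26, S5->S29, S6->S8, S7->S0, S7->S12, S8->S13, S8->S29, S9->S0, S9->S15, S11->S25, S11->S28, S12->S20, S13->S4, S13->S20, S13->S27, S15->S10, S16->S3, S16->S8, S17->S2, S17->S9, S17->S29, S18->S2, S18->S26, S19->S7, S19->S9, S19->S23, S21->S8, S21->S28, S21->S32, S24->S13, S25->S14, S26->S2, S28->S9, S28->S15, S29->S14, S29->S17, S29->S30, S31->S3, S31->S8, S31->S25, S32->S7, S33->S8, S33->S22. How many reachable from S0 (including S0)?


BFS from S0:
  layer 0: {S0}
Reachable set: {S0}
Count = 1

1


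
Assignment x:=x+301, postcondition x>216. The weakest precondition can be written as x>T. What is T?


Formula: wp(x:=E, P) = P[E/x] (substitute E for x in postcondition)
Step 1: Postcondition: x>216
Step 2: Substitute x+301 for x: x+301>216
Step 3: Solve for x: x > 216-301 = -85

-85


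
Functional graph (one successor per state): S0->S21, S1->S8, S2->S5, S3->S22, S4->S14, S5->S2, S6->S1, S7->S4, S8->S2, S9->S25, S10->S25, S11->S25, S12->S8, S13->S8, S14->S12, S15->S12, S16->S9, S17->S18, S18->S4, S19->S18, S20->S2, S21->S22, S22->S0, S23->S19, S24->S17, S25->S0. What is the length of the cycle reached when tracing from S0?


Trace from S0 until a state repeats:
  S0 -> S21 -> S22 -> S0
S0 first seen at step 0, revisited at step 3.
Cycle length = 3 - 0 = 3

3


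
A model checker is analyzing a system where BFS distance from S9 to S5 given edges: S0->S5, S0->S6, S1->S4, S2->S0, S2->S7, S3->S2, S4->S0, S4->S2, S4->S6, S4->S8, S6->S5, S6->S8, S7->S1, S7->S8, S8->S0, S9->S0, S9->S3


BFS layer-by-layer from S9:
  dist 0: {S9}
  dist 1: {S0, S3}
  dist 2: {S2, S5, S6}
  -> S5 reached at distance 2
Shortest path length = 2

2


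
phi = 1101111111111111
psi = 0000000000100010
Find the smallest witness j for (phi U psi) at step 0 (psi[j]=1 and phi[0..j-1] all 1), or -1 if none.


(phi U psi) at 0: need smallest j with psi[j]=1 and phi[i]=1 for all i in [0,j).
Scan from step 0:
  step 0: phi=1, psi=0 -> continue
  step 1: phi=1, psi=0 -> continue
  step 2: phi=0 -> phi-prefix broken from here
  step 10: psi=1 but phi already failed -> not a witness
  step 14: psi=1 but phi already failed -> not a witness
  end of trace: no witness -> -1
Witness step = -1

-1


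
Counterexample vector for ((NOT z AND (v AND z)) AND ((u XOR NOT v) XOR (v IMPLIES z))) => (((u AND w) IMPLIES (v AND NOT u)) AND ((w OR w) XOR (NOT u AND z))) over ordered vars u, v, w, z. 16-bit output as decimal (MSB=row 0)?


F1 = ((NOT z AND (v AND z)) AND ((u XOR NOT v) XOR (v IMPLIES z)))
F2 = (((u AND w) IMPLIES (v AND NOT u)) AND ((w OR w) XOR (NOT u AND z)))
Counterexample to F1=>F2 is where F1=1 and F2=0.
Evaluate each row (bits = u,v,w,z, MSB first):
  row 0 [0000]: F1=0 F2=0 -> F1&~F2 -> 0
  row 1 [0001]: F1=0 F2=1 -> F1&~F2 -> 0
  row 2 [0010]: F1=0 F2=1 -> F1&~F2 -> 0
  row 3 [0011]: F1=0 F2=0 -> F1&~F2 -> 0
  row 4 [0100]: F1=0 F2=0 -> F1&~F2 -> 0
  row 5 [0101]: F1=0 F2=1 -> F1&~F2 -> 0
  row 6 [0110]: F1=0 F2=1 -> F1&~F2 -> 0
  row 7 [0111]: F1=0 F2=0 -> F1&~F2 -> 0
  row 8 [1000]: F1=0 F2=0 -> F1&~F2 -> 0
  row 9 [1001]: F1=0 F2=0 -> F1&~F2 -> 0
  row 10 [1010]: F1=0 F2=0 -> F1&~F2 -> 0
  row 11 [1011]: F1=0 F2=0 -> F1&~F2 -> 0
  row 12 [1100]: F1=0 F2=0 -> F1&~F2 -> 0
  row 13 [1101]: F1=0 F2=0 -> F1&~F2 -> 0
  row 14 [1110]: F1=0 F2=0 -> F1&~F2 -> 0
  row 15 [1111]: F1=0 F2=0 -> F1&~F2 -> 0
Full result column, 4 rows per line (u,v fixed per line; w,z runs 00..11 left to right):
  rows 0-3 [u,v=00]: 0000  = hex 0
  rows 4-7 [u,v=01]: 0000  = hex 0
  rows 8-11 [u,v=10]: 0000  = hex 0
  rows 12-15 [u,v=11]: 0000  = hex 0
Counterexample vector (row 0 .. row 15) = 0000000000000000
Output column grouped in 4s = 0000 0000 0000 0000 = 0x0000
Convert to decimal digit by digit (value = value*16 + digit):
  0 -> 0
  0*16 + 0 = 0
  0*16 + 0 = 0
  0*16 + 0 = 0
Decimal = 0

0


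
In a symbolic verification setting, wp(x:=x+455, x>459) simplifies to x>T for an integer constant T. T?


Formula: wp(x:=E, P) = P[E/x] (substitute E for x in postcondition)
Step 1: Postcondition: x>459
Step 2: Substitute x+455 for x: x+455>459
Step 3: Solve for x: x > 459-455 = 4

4


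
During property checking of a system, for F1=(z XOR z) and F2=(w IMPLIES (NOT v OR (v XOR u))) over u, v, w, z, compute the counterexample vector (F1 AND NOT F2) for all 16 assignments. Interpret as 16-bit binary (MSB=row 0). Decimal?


F1 = (z XOR z)
F2 = (w IMPLIES (NOT v OR (v XOR u)))
Counterexample to F1=>F2 is where F1=1 and F2=0.
Evaluate each row (bits = u,v,w,z, MSB first):
  row 0 [0000]: F1=0 F2=1 -> F1&~F2 -> 0
  row 1 [0001]: F1=0 F2=1 -> F1&~F2 -> 0
  row 2 [0010]: F1=0 F2=1 -> F1&~F2 -> 0
  row 3 [0011]: F1=0 F2=1 -> F1&~F2 -> 0
  row 4 [0100]: F1=0 F2=1 -> F1&~F2 -> 0
  row 5 [0101]: F1=0 F2=1 -> F1&~F2 -> 0
  row 6 [0110]: F1=0 F2=1 -> F1&~F2 -> 0
  row 7 [0111]: F1=0 F2=1 -> F1&~F2 -> 0
  row 8 [1000]: F1=0 F2=1 -> F1&~F2 -> 0
  row 9 [1001]: F1=0 F2=1 -> F1&~F2 -> 0
  row 10 [1010]: F1=0 F2=1 -> F1&~F2 -> 0
  row 11 [1011]: F1=0 F2=1 -> F1&~F2 -> 0
  row 12 [1100]: F1=0 F2=1 -> F1&~F2 -> 0
  row 13 [1101]: F1=0 F2=1 -> F1&~F2 -> 0
  row 14 [1110]: F1=0 F2=0 -> F1&~F2 -> 0
  row 15 [1111]: F1=0 F2=0 -> F1&~F2 -> 0
Full result column, 4 rows per line (u,v fixed per line; w,z runs 00..11 left to right):
  rows 0-3 [u,v=00]: 0000  = hex 0
  rows 4-7 [u,v=01]: 0000  = hex 0
  rows 8-11 [u,v=10]: 0000  = hex 0
  rows 12-15 [u,v=11]: 0000  = hex 0
Counterexample vector (row 0 .. row 15) = 0000000000000000
Output column grouped in 4s = 0000 0000 0000 0000 = 0x0000
Convert to decimal digit by digit (value = value*16 + digit):
  0 -> 0
  0*16 + 0 = 0
  0*16 + 0 = 0
  0*16 + 0 = 0
Decimal = 0

0


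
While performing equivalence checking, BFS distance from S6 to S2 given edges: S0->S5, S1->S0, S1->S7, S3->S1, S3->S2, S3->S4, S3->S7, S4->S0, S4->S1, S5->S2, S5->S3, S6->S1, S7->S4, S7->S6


BFS layer-by-layer from S6:
  dist 0: {S6}
  dist 1: {S1}
  dist 2: {S0, S7}
  dist 3: {S4, S5}
  dist 4: {S2, S3}
  -> S2 reached at distance 4
Shortest path length = 4

4


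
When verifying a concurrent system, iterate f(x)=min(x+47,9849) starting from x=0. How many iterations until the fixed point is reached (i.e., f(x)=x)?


Step 1: x=0, cap=9849, increment=47
Step 2: x grows by 47 each step until capped at 9849; fixed point is x=9849
Step 3: iterations = ceil(9849/47) = 210

210


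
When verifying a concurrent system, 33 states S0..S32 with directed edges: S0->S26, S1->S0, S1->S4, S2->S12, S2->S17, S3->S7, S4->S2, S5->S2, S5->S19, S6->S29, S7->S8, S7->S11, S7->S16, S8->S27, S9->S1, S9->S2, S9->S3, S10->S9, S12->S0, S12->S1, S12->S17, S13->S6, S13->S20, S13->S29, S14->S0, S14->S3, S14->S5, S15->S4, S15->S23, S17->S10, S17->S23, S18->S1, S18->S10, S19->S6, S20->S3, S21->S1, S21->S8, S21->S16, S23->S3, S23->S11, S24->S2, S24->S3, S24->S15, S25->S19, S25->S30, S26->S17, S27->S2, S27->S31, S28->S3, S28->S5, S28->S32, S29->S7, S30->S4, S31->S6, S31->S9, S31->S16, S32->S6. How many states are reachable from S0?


BFS from S0:
  layer 0: {S0}
  layer 1: {S26}
  layer 2: {S17}
  layer 3: {S10, S23}
  layer 4: {S3, S9, S11}
  layer 5: {S1, S2, S7}
  layer 6: {S4, S8, S12, S16}
  layer 7: {S27}
  layer 8: {S31}
  layer 9: {S6}
  layer 10: {S29}
Reachable set: {S0, S1, S2, S3, S4, S6, S7, S8, S9, S10, S11, S12, S16, S17, S23, S26, S27, S29, S31}
Count = 19

19


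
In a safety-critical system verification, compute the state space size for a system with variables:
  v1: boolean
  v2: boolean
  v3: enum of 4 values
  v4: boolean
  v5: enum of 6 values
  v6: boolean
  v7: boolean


State space = product of domain sizes of all variables.
Domain sizes:
  v1 (boolean): 2
  v2 (boolean): 2
  v3 (enum of 4 values): 4
  v4 (boolean): 2
  v5 (enum of 6 values): 6
  v6 (boolean): 2
  v7 (boolean): 2
Product = 2 * 2 * 4 * 2 * 6 * 2 * 2 = 768

768


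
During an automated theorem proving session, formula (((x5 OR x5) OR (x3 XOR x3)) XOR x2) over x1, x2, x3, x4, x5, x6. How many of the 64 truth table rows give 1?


Formula: (((x5 OR x5) OR (x3 XOR x3)) XOR x2) over 6 vars (64 rows)
Evaluate each row (x1, x2, x3, x4, x5, x6 as bits, MSB first):
  row 0 [000000]: (((0 OR 0) OR (0 XOR 0)) XOR 0) -> 0
  row 1 [000001]: (((0 OR 0) OR (0 XOR 0)) XOR 0) -> 0
  row 2 [000010]: (((1 OR 1) OR (0 XOR 0)) XOR 0) -> 1
  row 3 [000011]: (((1 OR 1) OR (0 XOR 0)) XOR 0) -> 1
  row 4 [000100]: (((0 OR 0) OR (0 XOR 0)) XOR 0) -> 0
  (every remaining row is evaluated the same way; all 64 results are listed next)
Full result column, 8 rows per line (x1,x2,x3 fixed per line; x4,x5,x6 runs 000..111 left to right):
  rows 0-7 [x1,x2,x3=000]: 00110011  (ones: 4)
  rows 8-15 [x1,x2,x3=001]: 00110011  (ones: 4)
  rows 16-23 [x1,x2,x3=010]: 11001100  (ones: 4)
  rows 24-31 [x1,x2,x3=011]: 11001100  (ones: 4)
  rows 32-39 [x1,x2,x3=100]: 00110011  (ones: 4)
  rows 40-47 [x1,x2,x3=101]: 00110011  (ones: 4)
  rows 48-55 [x1,x2,x3=110]: 11001100  (ones: 4)
  rows 56-63 [x1,x2,x3=111]: 11001100  (ones: 4)
Count of 1-rows = 4+4+4+4+4+4+4+4 = 32

32


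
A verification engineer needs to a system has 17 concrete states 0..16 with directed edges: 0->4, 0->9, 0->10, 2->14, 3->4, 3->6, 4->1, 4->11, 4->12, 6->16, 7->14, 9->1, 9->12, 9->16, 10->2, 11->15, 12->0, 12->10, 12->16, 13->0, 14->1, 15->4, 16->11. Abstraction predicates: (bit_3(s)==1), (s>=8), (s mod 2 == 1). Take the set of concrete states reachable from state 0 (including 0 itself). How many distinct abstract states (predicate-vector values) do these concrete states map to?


BFS from 0:
Concrete reachable: {0, 1, 2, 4, 9, 10, 11, 12, 14, 15, 16}
Abstract via predicates (bit_3(s)==1), (s>=8), (s mod 2 == 1):
  (0,0,0) <- {0, 2, 4}
  (0,0,1) <- {1}
  (0,1,0) <- {16}
  (1,1,0) <- {10, 12, 14}
  (1,1,1) <- {9, 11, 15}
Distinct abstract states = 5

5
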